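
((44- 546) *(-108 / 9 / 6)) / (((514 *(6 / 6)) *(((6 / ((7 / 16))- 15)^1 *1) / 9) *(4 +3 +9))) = -1757 / 2056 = -0.85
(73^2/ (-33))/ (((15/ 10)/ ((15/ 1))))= -53290/ 33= -1614.85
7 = 7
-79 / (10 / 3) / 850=-237 / 8500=-0.03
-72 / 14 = -36 / 7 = -5.14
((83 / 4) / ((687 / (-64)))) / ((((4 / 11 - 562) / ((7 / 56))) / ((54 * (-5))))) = -82170 / 707381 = -0.12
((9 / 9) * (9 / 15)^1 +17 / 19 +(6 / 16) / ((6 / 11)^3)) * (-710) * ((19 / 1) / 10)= -14784827 / 2880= -5133.62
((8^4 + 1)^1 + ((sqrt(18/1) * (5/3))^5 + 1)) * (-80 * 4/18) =-2000000 * sqrt(2)/9-218560/3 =-387123.01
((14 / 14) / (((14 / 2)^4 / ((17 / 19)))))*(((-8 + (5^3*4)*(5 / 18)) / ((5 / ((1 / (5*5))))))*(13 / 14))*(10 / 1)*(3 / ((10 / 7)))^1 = 0.01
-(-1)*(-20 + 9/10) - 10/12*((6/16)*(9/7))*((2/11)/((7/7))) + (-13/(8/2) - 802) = -2539223/3080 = -824.42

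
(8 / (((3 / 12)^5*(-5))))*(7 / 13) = -57344 / 65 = -882.22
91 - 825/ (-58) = 6103/ 58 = 105.22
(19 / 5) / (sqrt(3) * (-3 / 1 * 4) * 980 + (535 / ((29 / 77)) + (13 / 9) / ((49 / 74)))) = -7309103186448 * sqrt(3) / 67528198610267351 - 4421195244963 / 337640993051336755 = -0.00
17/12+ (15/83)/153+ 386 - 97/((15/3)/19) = 1593119/84660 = 18.82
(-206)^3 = -8741816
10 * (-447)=-4470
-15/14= -1.07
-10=-10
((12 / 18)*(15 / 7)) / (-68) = -5 / 238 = -0.02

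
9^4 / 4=6561 / 4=1640.25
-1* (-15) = 15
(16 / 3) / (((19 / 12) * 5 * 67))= 64 / 6365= 0.01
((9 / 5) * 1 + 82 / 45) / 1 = 163 / 45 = 3.62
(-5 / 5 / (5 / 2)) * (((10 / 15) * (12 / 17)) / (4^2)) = -1 / 85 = -0.01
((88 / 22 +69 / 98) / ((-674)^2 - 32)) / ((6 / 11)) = 5071 / 267095472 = 0.00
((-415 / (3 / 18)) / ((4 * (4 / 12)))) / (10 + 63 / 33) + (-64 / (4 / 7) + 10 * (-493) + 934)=-1117381 / 262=-4264.81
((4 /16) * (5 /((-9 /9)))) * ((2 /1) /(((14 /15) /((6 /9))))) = -25 /14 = -1.79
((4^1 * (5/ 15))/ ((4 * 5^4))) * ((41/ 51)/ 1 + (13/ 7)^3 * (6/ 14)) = 434582/ 229595625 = 0.00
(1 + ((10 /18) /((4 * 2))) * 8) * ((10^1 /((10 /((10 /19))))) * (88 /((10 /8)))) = 9856 /171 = 57.64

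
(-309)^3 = -29503629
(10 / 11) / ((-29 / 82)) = -820 / 319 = -2.57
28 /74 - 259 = -9569 /37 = -258.62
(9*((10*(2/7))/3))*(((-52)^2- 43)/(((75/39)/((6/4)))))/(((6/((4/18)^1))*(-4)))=-164.73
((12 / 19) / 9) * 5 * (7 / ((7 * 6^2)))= 5 / 513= 0.01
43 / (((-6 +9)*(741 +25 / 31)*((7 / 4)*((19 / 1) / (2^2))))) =5332 / 2293851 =0.00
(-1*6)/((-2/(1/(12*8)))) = 0.03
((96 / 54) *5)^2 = 6400 / 81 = 79.01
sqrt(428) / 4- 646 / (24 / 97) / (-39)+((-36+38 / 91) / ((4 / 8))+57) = sqrt(107) / 2+13301 / 252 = 57.95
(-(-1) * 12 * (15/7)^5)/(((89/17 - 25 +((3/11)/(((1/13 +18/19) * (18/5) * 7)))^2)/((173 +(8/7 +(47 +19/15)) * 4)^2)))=-290744539376294351106000/77152857905873617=-3768422.16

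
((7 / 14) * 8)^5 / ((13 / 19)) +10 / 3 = 58498 / 39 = 1499.95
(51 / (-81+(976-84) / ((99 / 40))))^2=25492401 / 765130921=0.03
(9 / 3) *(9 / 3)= 9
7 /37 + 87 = 3226 /37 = 87.19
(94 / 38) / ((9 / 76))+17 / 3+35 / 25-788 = -34202 / 45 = -760.04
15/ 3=5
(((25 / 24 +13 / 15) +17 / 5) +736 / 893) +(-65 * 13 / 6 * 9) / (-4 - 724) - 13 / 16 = 5296667 / 750120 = 7.06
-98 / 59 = -1.66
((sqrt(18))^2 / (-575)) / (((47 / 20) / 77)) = -5544 / 5405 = -1.03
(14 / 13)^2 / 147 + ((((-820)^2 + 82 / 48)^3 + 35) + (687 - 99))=710242823562998024212769 / 2336256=304008988553907630.08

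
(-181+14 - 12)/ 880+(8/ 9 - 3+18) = 15.69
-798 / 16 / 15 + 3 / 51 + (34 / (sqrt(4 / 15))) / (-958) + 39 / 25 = -5801 / 3400 - 17 *sqrt(15) / 958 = -1.77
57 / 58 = 0.98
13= 13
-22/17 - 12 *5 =-1042/17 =-61.29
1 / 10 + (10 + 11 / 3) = 413 / 30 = 13.77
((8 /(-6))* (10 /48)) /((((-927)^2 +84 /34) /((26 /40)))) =-221 /1051821720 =-0.00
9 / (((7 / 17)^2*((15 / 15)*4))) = 2601 / 196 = 13.27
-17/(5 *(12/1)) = -17/60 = -0.28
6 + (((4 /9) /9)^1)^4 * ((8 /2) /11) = 2841084610 /473513931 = 6.00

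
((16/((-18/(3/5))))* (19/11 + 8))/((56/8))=-856/1155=-0.74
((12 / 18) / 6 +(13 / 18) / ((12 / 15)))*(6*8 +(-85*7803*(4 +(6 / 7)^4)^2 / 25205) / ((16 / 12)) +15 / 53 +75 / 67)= -362.31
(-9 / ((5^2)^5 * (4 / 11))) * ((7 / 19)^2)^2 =-237699 / 5090664062500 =-0.00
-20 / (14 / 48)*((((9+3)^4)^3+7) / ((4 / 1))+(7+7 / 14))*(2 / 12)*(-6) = 1069932053795160 / 7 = 152847436256451.43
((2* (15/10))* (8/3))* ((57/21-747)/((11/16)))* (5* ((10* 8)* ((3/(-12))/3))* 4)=266752000/231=1154770.56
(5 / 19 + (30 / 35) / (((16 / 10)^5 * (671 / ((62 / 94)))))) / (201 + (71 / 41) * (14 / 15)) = 11125410980325 / 8563304143077376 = 0.00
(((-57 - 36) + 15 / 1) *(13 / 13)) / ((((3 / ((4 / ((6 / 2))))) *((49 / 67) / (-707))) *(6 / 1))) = 351884 / 63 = 5585.46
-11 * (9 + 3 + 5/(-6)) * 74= -27269/3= -9089.67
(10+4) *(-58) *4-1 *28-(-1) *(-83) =-3359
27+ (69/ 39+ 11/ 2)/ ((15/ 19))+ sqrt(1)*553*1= 76597/ 130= 589.21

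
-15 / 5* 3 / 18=-1 / 2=-0.50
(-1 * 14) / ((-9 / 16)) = 224 / 9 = 24.89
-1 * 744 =-744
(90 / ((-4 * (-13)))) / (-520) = -9 / 2704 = -0.00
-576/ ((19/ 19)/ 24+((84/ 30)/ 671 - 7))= 46379520/ 559949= 82.83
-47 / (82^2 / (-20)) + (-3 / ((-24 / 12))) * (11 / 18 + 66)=2018339 / 20172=100.06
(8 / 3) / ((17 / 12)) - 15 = -13.12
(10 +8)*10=180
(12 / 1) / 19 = 12 / 19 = 0.63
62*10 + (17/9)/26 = 145097/234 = 620.07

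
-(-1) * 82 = 82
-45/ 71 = -0.63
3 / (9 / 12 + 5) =12 / 23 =0.52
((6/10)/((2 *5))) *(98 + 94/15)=782/125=6.26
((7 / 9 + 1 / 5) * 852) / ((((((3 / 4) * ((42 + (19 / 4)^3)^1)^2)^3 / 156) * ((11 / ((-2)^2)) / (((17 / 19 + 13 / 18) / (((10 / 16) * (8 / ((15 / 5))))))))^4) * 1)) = 388742479850417960870003867648 / 897620576227854831004767552177122728125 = 0.00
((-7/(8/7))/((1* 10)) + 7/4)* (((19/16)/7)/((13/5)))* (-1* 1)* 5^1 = -95/256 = -0.37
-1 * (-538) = 538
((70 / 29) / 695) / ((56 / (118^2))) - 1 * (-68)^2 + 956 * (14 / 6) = -28932137 / 12093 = -2392.47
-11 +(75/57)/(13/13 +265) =-55569/5054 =-11.00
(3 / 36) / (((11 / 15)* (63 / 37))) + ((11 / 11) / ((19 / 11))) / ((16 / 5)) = 52175 / 210672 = 0.25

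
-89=-89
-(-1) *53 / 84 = 53 / 84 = 0.63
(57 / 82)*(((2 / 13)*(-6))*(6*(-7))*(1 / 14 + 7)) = 101574 / 533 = 190.57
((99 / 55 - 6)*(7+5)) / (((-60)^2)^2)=-7 / 1800000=-0.00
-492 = -492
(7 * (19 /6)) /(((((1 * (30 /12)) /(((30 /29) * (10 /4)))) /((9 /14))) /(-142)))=-60705 /29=-2093.28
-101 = -101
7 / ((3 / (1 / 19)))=7 / 57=0.12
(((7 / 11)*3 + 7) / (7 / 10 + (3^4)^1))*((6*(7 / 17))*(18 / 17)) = 740880 / 2597243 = 0.29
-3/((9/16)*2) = -8/3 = -2.67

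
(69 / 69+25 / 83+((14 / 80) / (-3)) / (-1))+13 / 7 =224267 / 69720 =3.22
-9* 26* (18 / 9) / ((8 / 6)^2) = -1053 / 4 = -263.25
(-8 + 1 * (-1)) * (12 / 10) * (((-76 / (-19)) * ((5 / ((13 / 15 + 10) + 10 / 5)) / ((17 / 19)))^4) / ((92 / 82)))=-3651716595937500 / 2665340862624983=-1.37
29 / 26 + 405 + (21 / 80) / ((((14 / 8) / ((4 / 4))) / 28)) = 53341 / 130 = 410.32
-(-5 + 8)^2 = -9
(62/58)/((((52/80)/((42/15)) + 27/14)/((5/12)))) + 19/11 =20353/10527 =1.93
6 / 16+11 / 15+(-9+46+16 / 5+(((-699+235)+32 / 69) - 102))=-1446869 / 2760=-524.23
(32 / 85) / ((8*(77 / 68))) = 0.04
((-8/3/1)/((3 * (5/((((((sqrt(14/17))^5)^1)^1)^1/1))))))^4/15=1184787066781696/124002524820430209375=0.00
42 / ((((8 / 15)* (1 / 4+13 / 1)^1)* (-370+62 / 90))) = -14175 / 880807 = -0.02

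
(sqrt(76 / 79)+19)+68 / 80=2 * sqrt(1501) / 79+397 / 20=20.83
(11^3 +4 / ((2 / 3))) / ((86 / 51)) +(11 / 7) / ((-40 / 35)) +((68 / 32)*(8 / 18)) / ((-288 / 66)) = 791.28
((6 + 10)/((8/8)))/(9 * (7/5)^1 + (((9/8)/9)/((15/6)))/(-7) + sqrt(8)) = 3949120/2951369-627200 * sqrt(2)/2951369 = 1.04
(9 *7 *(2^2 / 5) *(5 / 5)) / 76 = 63 / 95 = 0.66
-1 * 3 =-3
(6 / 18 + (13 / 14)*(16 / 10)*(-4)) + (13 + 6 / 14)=821 / 105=7.82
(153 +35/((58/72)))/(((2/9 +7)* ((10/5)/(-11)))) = -564003/3770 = -149.60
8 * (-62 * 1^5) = -496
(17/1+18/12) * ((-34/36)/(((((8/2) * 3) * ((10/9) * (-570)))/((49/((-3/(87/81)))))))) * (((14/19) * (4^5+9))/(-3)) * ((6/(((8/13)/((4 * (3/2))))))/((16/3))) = 84020727427/748569600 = 112.24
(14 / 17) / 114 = 0.01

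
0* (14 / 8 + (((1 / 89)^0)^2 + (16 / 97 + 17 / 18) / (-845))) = 0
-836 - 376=-1212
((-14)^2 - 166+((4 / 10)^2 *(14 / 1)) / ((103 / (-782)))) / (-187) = -33458 / 481525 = -0.07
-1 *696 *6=-4176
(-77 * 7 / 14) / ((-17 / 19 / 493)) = 42427 / 2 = 21213.50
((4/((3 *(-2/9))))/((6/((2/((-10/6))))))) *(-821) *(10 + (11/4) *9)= -342357/10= -34235.70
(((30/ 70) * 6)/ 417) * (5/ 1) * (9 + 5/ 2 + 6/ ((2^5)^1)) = 0.36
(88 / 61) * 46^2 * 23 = 4282784 / 61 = 70209.57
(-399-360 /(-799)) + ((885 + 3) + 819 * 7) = 4971738 /799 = 6222.45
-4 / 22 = -2 / 11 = -0.18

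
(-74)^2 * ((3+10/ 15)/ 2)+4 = 10043.33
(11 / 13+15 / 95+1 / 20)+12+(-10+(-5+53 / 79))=-497607 / 390260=-1.28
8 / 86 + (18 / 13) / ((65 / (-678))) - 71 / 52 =-2284013 / 145340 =-15.71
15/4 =3.75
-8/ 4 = -2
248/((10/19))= 2356/5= 471.20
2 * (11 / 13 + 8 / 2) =126 / 13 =9.69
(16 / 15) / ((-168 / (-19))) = 38 / 315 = 0.12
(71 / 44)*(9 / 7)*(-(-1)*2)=639 / 154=4.15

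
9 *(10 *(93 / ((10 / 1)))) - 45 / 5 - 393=435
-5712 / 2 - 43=-2899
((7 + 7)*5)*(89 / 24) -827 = -6809 / 12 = -567.42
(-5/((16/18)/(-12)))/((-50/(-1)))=27/20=1.35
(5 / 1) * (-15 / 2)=-75 / 2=-37.50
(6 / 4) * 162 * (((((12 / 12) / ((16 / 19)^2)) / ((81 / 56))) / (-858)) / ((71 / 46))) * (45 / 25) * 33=-1569267 / 147680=-10.63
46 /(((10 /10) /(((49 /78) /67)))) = 1127 /2613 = 0.43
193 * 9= 1737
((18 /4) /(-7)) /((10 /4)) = -9 /35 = -0.26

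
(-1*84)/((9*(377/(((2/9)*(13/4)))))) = -0.02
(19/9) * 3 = 19/3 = 6.33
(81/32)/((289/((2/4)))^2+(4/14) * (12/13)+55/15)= 0.00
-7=-7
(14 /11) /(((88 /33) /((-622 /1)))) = -6531 /22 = -296.86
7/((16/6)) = 21/8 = 2.62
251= 251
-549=-549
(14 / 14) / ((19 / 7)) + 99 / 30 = 3.67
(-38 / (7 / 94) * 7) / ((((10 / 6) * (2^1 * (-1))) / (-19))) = -101802 / 5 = -20360.40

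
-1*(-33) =33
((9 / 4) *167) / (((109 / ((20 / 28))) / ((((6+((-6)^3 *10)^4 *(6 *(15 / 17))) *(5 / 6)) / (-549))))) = -430724383245.88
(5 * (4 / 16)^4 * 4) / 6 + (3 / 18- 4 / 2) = -233 / 128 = -1.82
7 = 7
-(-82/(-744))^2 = -1681/138384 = -0.01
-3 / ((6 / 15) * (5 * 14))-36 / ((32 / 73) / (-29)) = 133365 / 56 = 2381.52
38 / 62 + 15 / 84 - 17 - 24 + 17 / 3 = -89947 / 2604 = -34.54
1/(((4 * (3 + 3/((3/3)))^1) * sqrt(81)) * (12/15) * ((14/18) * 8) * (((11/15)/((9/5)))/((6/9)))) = 15/9856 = 0.00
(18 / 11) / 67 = 0.02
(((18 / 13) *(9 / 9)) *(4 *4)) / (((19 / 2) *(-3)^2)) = 64 / 247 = 0.26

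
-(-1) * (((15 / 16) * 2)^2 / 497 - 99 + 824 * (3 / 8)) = 6679905 / 31808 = 210.01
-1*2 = -2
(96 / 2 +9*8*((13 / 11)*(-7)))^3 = -218602381824 / 1331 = -164239204.98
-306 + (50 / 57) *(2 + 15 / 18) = -51901 / 171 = -303.51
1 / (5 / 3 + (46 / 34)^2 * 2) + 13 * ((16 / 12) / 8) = 65249 / 27714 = 2.35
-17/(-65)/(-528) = -17/34320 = -0.00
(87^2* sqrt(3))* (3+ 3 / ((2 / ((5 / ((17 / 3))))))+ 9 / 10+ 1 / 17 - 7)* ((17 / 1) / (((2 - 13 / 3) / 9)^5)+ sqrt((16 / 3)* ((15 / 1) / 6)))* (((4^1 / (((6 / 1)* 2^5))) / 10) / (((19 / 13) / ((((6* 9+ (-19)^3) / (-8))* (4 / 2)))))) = -3258679047* sqrt(10) / 51680+ 46758482588251629* sqrt(3) / 102186560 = 792351673.38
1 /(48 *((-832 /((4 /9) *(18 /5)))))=-1 /24960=-0.00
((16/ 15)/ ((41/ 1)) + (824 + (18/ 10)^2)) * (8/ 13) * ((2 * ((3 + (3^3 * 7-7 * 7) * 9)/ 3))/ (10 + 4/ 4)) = 17135326448/ 439725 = 38968.28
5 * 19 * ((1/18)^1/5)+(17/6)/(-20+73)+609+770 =658312/477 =1380.11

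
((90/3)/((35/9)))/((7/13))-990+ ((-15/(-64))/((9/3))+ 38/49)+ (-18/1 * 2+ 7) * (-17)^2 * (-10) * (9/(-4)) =-594420395/3136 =-189547.32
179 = 179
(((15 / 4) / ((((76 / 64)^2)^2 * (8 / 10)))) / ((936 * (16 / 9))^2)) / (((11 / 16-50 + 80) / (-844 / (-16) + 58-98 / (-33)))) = 375275 / 118952968849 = 0.00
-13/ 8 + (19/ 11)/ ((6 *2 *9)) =-3823/ 2376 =-1.61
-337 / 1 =-337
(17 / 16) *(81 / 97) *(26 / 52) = 1377 / 3104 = 0.44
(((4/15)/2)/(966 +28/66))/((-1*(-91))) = 11/7255430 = 0.00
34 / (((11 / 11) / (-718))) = -24412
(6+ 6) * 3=36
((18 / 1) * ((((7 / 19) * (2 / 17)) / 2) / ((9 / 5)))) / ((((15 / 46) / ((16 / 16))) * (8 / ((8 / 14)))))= 46 / 969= 0.05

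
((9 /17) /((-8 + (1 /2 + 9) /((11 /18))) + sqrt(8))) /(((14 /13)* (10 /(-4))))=-106821 /3522995 + 28314* sqrt(2) /3522995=-0.02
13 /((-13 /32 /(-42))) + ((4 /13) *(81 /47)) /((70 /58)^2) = 1006222884 /748475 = 1344.36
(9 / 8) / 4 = 9 / 32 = 0.28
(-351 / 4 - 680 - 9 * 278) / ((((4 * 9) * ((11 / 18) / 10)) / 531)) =-3156795 / 4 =-789198.75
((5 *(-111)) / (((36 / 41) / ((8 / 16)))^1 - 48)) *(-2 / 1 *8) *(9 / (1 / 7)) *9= -8601390 / 79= -108878.35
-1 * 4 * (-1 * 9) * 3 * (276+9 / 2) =30294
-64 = -64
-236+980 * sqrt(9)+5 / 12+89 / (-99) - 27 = 2676.52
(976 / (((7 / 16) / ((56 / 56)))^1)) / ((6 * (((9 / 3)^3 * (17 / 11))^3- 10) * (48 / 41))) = 26630648 / 6091423947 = 0.00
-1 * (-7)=7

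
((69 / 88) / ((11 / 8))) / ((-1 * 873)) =-23 / 35211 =-0.00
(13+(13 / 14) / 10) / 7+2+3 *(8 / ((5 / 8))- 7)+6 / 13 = 55373 / 2548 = 21.73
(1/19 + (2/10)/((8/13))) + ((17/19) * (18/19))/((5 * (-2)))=4229/14440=0.29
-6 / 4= -3 / 2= -1.50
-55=-55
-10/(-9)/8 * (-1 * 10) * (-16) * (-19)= -3800/9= -422.22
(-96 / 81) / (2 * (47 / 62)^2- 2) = 61504 / 44145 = 1.39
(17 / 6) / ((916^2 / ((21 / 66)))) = 0.00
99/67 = 1.48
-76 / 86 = -38 / 43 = -0.88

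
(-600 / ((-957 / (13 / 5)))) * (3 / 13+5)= 2720 / 319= 8.53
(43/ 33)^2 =1849/ 1089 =1.70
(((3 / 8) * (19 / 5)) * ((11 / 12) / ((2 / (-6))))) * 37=-23199 / 160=-144.99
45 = 45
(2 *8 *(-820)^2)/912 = 672400/57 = 11796.49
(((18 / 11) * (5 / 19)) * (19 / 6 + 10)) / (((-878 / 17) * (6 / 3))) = -20145 / 367004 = -0.05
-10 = -10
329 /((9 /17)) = 5593 /9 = 621.44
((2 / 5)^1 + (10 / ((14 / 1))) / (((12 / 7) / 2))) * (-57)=-703 / 10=-70.30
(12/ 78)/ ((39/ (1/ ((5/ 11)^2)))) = 242/ 12675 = 0.02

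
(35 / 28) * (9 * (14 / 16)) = 315 / 32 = 9.84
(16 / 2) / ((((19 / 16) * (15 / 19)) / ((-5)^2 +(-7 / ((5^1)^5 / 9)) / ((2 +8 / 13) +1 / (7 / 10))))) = 229954136 / 1078125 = 213.29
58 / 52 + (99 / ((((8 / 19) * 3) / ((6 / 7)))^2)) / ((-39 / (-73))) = 881017 / 10192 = 86.44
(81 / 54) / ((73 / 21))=63 / 146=0.43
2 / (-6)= -1 / 3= -0.33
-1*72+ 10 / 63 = -4526 / 63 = -71.84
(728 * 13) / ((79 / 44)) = 416416 / 79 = 5271.09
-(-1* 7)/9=7/9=0.78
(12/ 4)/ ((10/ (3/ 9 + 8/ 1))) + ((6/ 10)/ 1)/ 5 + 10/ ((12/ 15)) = 378/ 25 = 15.12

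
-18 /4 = -9 /2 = -4.50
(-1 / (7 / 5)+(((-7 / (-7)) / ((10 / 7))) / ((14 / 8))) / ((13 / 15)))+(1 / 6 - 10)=-10.09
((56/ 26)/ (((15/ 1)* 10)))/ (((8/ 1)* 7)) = 1/ 3900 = 0.00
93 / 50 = 1.86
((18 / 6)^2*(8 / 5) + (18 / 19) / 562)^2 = 147804109209 / 712623025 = 207.41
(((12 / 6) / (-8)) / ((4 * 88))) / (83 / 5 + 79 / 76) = -95 / 2359456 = -0.00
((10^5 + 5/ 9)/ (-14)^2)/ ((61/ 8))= 1800010/ 26901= 66.91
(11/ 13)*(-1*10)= -110/ 13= -8.46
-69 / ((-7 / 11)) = 759 / 7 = 108.43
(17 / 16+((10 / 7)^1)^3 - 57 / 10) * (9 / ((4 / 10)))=-425277 / 10976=-38.75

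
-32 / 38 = -16 / 19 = -0.84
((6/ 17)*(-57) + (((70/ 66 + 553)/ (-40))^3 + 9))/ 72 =-1630405336987/ 43986888000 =-37.07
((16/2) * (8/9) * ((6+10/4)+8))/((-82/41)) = -176/3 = -58.67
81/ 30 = 27/ 10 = 2.70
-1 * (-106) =106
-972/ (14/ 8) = -3888/ 7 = -555.43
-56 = -56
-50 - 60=-110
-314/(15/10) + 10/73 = -45814/219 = -209.20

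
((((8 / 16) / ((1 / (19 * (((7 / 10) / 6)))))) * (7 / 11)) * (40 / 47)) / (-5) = -931 / 7755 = -0.12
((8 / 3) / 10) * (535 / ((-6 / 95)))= -20330 / 9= -2258.89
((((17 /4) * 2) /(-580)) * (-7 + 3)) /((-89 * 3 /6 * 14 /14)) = -17 /12905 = -0.00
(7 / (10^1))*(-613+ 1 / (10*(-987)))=-6050311 / 14100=-429.10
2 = 2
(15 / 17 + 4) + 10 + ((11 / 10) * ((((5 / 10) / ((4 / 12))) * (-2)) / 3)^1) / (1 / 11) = 473 / 170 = 2.78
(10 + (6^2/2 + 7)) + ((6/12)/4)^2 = 2241/64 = 35.02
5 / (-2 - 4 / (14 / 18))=-7 / 10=-0.70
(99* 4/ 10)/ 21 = 66/ 35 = 1.89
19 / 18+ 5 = 109 / 18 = 6.06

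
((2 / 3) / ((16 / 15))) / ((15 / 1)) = 1 / 24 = 0.04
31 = 31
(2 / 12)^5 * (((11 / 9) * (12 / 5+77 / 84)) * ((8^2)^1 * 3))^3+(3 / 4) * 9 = 5371005432853 / 88573500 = 60638.97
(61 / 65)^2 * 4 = 14884 / 4225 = 3.52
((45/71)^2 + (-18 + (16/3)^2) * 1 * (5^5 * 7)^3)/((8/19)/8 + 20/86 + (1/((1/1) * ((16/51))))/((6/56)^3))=810477174523928759215/19214079001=42181421991.75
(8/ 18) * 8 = 32/ 9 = 3.56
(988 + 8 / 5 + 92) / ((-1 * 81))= -5408 / 405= -13.35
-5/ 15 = -0.33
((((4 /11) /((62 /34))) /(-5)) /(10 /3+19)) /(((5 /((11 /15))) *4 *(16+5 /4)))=-68 /17914125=-0.00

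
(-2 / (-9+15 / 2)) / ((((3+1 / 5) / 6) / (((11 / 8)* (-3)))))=-165 / 16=-10.31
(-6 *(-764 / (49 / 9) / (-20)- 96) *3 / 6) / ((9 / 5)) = 148.31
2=2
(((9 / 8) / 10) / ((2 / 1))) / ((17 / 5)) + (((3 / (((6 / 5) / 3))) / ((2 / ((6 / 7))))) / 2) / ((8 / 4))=0.82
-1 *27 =-27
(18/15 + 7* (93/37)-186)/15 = -10311/925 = -11.15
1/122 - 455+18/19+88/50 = -26209883/57950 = -452.28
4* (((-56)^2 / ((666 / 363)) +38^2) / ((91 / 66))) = 2369312 / 259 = 9147.92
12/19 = 0.63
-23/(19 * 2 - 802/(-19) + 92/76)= -0.28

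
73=73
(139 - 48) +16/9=835/9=92.78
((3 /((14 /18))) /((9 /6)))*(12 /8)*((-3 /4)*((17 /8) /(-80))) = 1377 /17920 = 0.08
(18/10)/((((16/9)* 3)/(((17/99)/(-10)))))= -51/8800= -0.01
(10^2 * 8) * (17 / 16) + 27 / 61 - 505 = 345.44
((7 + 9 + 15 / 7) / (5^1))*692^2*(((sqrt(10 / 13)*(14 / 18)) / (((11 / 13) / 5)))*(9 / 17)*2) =121631456*sqrt(130) / 187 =7416106.79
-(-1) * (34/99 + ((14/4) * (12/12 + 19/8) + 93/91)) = 1899517/144144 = 13.18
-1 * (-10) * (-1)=-10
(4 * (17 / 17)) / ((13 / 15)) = 60 / 13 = 4.62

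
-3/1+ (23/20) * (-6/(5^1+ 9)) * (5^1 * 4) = -90/7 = -12.86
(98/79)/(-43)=-98/3397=-0.03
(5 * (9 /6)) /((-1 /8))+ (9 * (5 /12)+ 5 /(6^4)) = -56.25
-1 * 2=-2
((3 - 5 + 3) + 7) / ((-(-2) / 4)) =16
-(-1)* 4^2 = 16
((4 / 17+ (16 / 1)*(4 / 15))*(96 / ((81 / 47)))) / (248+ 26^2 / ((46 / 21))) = 19855808 / 44070885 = 0.45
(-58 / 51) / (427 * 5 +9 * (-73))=-29 / 37689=-0.00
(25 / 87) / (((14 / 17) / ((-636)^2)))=28651800 / 203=141141.87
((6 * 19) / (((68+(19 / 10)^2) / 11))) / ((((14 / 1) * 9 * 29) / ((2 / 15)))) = 760 / 1189377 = 0.00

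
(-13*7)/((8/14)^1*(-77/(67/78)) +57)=-6097/387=-15.75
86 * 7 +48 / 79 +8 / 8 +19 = 49186 / 79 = 622.61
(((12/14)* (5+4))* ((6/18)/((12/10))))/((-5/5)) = -15/7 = -2.14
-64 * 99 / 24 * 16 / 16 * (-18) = 4752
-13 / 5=-2.60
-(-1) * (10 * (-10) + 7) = -93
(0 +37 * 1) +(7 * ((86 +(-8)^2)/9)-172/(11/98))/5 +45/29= -1170352/4785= -244.59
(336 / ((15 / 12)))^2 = 1806336 / 25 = 72253.44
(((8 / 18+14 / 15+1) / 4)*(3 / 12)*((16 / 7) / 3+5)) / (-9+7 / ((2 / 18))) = 0.02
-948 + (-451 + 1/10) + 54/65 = -181749/130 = -1398.07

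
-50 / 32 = -25 / 16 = -1.56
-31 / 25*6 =-7.44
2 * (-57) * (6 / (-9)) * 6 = 456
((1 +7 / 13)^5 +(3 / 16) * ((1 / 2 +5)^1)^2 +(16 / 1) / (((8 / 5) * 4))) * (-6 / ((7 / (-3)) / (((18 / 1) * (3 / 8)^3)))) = 872582904693 / 21291425792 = 40.98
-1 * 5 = -5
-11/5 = -2.20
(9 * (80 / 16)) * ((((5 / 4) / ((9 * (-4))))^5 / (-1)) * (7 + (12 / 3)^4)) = 4109375 / 6879707136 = 0.00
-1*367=-367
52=52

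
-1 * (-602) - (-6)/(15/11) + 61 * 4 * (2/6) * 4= 13976/15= 931.73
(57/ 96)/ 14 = 19/ 448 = 0.04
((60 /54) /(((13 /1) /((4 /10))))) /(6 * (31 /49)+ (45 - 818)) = -196 /4409847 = -0.00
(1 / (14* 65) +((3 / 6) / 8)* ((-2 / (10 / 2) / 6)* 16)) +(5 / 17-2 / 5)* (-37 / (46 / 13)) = 555914 / 533715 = 1.04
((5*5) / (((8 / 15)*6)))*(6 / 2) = 375 / 16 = 23.44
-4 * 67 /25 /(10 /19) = -2546 /125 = -20.37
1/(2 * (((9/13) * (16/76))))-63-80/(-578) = -59.43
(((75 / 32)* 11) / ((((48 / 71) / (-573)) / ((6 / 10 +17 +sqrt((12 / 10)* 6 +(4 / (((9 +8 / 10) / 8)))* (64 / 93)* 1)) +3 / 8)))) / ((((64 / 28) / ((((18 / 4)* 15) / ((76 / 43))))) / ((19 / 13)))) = -11231716.01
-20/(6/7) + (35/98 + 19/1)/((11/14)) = 43/33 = 1.30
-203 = -203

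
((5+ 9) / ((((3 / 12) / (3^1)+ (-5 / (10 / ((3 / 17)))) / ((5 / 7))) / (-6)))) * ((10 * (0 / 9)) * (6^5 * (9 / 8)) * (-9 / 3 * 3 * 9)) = 0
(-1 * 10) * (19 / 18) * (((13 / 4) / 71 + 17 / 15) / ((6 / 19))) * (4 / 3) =-1813303 / 34506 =-52.55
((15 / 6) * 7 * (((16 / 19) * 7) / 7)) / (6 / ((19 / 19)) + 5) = 280 / 209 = 1.34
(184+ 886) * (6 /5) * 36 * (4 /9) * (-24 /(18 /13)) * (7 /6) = -1246336 /3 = -415445.33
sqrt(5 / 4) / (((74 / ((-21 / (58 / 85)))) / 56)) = -12495 * sqrt(5) / 1073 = -26.04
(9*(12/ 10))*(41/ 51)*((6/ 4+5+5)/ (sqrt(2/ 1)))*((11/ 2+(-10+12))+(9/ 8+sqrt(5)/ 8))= 628.68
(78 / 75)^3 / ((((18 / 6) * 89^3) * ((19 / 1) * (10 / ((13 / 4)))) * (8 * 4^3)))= 28561 / 1607329320000000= 0.00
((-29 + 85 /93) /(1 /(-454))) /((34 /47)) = 27867428 /1581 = 17626.46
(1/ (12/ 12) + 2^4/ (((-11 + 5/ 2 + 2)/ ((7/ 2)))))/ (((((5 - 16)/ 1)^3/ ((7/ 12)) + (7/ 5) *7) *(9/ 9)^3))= 3465/ 1033721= 0.00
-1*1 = -1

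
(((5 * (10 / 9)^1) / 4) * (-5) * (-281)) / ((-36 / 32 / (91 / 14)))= -913250 / 81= -11274.69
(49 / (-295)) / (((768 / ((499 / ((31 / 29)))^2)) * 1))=-10261082209 / 217724160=-47.13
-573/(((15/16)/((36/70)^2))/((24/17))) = -228.22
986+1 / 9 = 8875 / 9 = 986.11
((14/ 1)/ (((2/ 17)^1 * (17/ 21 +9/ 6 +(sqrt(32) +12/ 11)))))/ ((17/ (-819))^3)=2791051858621026/ 1260666263 - 3283172396391888 * sqrt(2)/ 1260666263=-1469108.14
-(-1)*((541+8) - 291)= 258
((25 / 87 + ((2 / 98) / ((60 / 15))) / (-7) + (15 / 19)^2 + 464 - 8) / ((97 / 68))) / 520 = 334703344289 / 543369994440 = 0.62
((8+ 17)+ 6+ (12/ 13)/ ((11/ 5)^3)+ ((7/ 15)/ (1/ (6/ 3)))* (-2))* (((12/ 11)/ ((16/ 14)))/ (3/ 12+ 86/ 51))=5414912454/ 375907675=14.40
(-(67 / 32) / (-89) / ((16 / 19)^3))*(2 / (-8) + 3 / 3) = 1378659 / 46661632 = 0.03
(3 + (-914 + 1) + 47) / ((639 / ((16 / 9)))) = -13808 / 5751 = -2.40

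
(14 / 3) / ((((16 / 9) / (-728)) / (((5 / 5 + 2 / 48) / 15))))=-3185 / 24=-132.71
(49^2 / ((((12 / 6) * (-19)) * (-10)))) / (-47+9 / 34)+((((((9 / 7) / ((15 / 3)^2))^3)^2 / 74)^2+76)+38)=2218650965238666513944890298766623803 / 19484958351717685937881469726562500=113.86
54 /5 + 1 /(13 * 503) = 353111 /32695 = 10.80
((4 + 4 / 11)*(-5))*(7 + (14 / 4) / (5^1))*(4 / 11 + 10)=-19152 / 11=-1741.09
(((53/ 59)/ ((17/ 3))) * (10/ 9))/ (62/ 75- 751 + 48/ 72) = -13250/ 56381639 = -0.00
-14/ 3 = -4.67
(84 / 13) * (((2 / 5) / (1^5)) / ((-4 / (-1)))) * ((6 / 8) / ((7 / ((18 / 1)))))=81 / 65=1.25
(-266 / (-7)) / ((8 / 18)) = 171 / 2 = 85.50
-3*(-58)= 174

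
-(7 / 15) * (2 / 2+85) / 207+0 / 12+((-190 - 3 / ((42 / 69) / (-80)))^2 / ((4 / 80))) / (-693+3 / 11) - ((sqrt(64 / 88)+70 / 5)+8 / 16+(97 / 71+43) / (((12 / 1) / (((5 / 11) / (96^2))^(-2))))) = -4170146873546586257 / 2743782930 - 2 * sqrt(22) / 11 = -1519853057.72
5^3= 125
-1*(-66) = 66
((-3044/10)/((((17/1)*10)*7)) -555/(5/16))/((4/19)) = -100402859/11900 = -8437.22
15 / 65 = 3 / 13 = 0.23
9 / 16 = 0.56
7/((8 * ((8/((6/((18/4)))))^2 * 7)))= 1/288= 0.00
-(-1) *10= 10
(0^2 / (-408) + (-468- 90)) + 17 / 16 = -8911 / 16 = -556.94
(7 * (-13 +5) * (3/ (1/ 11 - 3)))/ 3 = 77/ 4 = 19.25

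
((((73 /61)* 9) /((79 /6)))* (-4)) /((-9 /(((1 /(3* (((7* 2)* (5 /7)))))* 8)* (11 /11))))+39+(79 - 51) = 1616701 /24095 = 67.10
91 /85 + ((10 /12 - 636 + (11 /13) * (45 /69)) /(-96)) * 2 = 104608607 /7319520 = 14.29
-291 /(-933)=97 /311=0.31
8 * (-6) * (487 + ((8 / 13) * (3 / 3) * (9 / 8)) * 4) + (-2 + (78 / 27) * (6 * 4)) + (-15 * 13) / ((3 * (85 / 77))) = -15580813 / 663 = -23500.47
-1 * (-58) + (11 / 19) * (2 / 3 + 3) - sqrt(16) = 56.12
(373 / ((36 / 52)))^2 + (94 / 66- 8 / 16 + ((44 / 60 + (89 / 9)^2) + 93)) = 2588122819 / 8910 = 290473.94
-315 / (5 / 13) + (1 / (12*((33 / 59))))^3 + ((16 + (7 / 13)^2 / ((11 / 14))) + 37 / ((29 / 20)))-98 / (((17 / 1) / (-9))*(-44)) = -4026803132183233 / 5173913714112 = -778.29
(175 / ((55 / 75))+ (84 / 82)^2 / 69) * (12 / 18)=67664562 / 425293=159.10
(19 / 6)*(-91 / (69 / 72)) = -6916 / 23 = -300.70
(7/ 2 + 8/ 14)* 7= 57/ 2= 28.50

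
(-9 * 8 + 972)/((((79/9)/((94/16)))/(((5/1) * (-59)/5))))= -5615325/158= -35540.03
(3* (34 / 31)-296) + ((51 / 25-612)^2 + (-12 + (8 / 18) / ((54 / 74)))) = 1750231819783 / 4708125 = 371747.10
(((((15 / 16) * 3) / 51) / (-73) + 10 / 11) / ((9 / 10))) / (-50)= -39679 / 1965744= -0.02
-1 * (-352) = 352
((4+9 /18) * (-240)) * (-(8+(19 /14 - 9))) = 2700 /7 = 385.71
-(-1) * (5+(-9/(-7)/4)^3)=110489/21952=5.03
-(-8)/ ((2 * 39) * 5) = 4/ 195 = 0.02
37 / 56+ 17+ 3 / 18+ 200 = 36595 / 168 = 217.83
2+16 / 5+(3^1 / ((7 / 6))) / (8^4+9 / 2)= 1492762 / 287035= 5.20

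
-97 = -97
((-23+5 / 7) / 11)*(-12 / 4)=468 / 77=6.08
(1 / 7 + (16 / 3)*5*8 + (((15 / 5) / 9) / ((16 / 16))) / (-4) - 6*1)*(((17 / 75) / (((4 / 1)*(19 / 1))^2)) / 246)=98719 / 2983881600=0.00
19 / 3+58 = 193 / 3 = 64.33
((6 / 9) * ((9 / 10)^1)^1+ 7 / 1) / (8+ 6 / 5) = 19 / 23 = 0.83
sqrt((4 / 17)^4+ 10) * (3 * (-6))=-18 * sqrt(835466) / 289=-56.93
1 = 1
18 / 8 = 9 / 4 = 2.25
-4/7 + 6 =38/7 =5.43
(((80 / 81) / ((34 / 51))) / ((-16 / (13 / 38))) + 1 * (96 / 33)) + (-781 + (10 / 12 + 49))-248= -22036801 / 22572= -976.29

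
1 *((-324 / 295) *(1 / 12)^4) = -1 / 18880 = -0.00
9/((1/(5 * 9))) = 405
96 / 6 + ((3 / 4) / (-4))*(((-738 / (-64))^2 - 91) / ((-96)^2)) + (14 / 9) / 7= 2449344605 / 150994944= 16.22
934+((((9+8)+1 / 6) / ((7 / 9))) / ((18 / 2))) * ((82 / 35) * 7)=102293 / 105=974.22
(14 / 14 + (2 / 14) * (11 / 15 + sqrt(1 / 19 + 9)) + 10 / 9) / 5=2 * sqrt(817) / 665 + 698 / 1575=0.53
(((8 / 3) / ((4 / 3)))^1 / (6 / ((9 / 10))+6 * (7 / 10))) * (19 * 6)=20.98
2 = 2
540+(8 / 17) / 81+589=1554641 / 1377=1129.01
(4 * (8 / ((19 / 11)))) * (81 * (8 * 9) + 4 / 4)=108064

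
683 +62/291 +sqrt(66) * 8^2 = 64 * sqrt(66) +198815/291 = 1203.15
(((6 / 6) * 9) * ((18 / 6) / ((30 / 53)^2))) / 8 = 8427 / 800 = 10.53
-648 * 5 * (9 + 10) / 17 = -61560 / 17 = -3621.18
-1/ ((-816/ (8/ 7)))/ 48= 1/ 34272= 0.00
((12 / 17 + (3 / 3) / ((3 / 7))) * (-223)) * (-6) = 69130 / 17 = 4066.47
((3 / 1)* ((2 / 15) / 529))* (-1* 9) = -18 / 2645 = -0.01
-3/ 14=-0.21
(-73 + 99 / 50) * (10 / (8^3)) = -3551 / 2560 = -1.39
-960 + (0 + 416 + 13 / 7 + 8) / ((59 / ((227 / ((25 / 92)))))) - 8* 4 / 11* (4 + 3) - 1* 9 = 572440269 / 113575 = 5040.20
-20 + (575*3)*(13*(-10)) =-224270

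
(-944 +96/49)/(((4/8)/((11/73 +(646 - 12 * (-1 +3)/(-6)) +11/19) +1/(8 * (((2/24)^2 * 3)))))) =-84092810880/67963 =-1237332.24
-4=-4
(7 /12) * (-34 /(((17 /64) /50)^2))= -35840000 /51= -702745.10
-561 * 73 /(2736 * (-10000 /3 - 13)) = 13651 /3051856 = 0.00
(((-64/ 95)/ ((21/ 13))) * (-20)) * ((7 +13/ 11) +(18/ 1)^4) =1281086976/ 1463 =875657.54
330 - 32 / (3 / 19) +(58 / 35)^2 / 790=184845296 / 1451625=127.34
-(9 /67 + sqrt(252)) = -6 * sqrt(7) - 9 /67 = -16.01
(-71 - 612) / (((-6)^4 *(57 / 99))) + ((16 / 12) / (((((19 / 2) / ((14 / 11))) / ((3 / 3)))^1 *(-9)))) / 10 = -138037 / 150480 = -0.92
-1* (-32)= 32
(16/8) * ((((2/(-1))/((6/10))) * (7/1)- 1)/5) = -146/15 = -9.73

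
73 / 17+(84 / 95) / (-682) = 2364121 / 550715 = 4.29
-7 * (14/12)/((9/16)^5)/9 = -25690112/1594323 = -16.11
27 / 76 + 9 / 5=819 / 380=2.16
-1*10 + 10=0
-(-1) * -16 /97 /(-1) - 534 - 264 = -77390 /97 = -797.84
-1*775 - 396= -1171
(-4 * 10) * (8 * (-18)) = 5760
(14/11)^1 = 14/11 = 1.27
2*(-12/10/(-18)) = 2/15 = 0.13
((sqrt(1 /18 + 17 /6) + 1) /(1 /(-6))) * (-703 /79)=4218 /79 + 1406 * sqrt(26) /79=144.14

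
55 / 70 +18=263 / 14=18.79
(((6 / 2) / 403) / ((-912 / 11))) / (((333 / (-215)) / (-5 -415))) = -82775 / 3399708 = -0.02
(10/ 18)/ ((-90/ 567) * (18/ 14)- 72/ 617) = -151165/ 87282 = -1.73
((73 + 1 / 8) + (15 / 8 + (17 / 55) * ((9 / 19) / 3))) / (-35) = -78426 / 36575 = -2.14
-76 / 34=-38 / 17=-2.24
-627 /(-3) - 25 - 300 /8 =293 /2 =146.50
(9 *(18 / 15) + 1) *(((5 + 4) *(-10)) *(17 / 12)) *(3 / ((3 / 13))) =-39117 / 2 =-19558.50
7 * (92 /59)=644 /59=10.92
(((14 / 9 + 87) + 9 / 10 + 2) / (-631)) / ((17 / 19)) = -156389 / 965430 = -0.16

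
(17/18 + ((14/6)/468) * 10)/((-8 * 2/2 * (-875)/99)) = 3839/273000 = 0.01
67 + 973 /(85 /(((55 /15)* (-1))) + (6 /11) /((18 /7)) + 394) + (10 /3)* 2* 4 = 3536891 /36732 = 96.29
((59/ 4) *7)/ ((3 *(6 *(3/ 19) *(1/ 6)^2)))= 7847/ 6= 1307.83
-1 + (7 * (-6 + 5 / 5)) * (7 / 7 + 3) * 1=-141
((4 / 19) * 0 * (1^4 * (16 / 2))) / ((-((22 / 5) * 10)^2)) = 0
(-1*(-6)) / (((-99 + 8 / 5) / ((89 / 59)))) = -2670 / 28733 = -0.09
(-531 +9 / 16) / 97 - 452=-709991 / 1552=-457.47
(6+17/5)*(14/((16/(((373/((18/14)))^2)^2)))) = 15290559788006489/262440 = 58263068846.24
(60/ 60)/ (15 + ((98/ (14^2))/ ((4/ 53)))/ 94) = 752/ 11333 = 0.07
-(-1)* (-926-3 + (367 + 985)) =423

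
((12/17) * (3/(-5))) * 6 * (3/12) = -54/85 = -0.64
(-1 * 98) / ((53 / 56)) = -5488 / 53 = -103.55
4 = 4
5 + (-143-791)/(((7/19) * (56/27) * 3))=-78877/196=-402.43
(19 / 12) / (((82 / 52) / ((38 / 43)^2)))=178334 / 227427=0.78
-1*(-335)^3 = 37595375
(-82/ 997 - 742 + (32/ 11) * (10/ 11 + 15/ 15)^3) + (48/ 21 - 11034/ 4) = -710772172727/ 204359078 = -3478.06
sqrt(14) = 3.74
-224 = -224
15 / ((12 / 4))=5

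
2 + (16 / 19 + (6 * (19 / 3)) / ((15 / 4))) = 3698 / 285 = 12.98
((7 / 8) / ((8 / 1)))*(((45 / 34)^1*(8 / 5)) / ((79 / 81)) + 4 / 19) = 53179 / 204136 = 0.26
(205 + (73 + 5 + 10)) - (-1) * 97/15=4492/15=299.47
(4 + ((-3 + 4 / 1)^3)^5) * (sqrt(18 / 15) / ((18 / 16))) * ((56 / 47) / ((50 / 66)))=4928 * sqrt(30) / 3525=7.66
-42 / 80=-21 / 40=-0.52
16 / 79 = 0.20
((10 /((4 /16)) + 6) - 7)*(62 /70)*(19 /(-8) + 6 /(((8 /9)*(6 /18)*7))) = 35061 /1960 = 17.89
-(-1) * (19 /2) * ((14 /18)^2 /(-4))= -931 /648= -1.44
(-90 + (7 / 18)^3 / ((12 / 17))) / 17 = -6292729 / 1189728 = -5.29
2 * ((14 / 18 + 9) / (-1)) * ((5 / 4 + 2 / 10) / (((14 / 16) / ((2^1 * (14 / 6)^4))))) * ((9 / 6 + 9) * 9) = -24509408 / 135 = -181551.17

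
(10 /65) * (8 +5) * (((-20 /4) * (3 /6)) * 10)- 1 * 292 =-342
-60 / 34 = -30 / 17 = -1.76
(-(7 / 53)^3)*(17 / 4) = -0.01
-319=-319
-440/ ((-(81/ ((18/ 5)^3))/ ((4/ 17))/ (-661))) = -16752384/ 425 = -39417.37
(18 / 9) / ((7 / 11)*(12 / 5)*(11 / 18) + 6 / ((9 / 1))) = 5 / 4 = 1.25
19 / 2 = 9.50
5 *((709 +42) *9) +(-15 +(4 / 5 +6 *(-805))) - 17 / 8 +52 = 29000.68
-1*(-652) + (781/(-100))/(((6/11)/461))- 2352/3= -4039651/600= -6732.75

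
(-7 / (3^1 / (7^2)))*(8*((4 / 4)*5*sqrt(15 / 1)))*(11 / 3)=-150920*sqrt(15) / 9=-64945.63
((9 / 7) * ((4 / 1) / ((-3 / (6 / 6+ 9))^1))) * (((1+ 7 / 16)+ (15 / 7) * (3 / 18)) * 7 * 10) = -15075 / 7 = -2153.57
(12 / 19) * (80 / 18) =160 / 57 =2.81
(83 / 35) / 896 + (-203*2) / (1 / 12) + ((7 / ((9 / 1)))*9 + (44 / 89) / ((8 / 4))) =-13577712293 / 2791040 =-4864.75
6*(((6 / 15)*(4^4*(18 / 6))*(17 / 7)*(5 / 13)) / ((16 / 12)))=117504 / 91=1291.25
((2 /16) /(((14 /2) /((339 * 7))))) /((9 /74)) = 4181 /12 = 348.42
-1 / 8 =-0.12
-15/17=-0.88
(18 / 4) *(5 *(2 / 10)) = 9 / 2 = 4.50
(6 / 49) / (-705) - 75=-863627 / 11515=-75.00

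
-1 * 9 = -9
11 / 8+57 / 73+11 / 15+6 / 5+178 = 1595101 / 8760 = 182.09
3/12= 1/4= 0.25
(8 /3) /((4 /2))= 4 /3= 1.33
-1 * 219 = -219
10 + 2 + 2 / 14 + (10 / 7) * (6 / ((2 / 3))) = 25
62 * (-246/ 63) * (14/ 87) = -10168/ 261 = -38.96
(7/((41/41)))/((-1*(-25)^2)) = -7/625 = -0.01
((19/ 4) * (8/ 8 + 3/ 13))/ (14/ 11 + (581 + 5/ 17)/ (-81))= -3553/ 3588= -0.99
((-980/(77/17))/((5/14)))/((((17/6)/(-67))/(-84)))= -1203368.73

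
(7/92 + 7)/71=651/6532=0.10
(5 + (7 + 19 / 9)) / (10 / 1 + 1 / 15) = 635 / 453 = 1.40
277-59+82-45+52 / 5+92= 1787 / 5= 357.40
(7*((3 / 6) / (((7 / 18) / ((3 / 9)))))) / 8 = 3 / 8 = 0.38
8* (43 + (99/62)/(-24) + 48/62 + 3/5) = 109883/310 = 354.46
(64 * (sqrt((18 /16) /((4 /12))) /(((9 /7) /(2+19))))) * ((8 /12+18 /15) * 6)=43904 * sqrt(6) /5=21508.48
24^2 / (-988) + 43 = 10477 / 247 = 42.42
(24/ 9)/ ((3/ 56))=448/ 9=49.78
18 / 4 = 9 / 2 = 4.50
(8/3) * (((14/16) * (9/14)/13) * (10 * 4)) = 60/13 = 4.62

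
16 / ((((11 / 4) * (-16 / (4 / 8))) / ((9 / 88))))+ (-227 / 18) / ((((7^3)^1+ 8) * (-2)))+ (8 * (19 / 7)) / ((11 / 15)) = 79226033 / 2675673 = 29.61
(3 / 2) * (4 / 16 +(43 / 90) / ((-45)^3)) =4100539 / 10935000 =0.37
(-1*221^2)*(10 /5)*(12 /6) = -195364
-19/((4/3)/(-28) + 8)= -399/167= -2.39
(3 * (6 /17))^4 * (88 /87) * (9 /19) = 27713664 /46020071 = 0.60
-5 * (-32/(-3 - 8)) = -160/11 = -14.55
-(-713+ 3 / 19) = 13544 / 19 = 712.84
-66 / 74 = -33 / 37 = -0.89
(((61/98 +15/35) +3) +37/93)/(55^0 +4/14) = 40547/11718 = 3.46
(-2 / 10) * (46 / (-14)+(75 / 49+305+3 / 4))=-59583 / 980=-60.80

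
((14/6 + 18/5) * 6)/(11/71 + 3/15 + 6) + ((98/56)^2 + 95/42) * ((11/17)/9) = 14460211/2416176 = 5.98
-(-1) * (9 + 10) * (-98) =-1862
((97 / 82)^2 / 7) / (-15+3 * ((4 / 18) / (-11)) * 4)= -0.01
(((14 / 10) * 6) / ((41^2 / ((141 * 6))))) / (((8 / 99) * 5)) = 879417 / 84050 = 10.46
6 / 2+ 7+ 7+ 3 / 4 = 71 / 4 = 17.75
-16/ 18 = -8/ 9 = -0.89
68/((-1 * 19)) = -68/19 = -3.58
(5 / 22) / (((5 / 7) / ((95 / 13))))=665 / 286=2.33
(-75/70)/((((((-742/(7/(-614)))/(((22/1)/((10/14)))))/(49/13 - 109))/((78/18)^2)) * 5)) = 16302/81355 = 0.20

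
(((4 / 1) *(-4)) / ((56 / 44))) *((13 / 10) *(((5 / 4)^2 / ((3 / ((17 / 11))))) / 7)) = -1105 / 588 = -1.88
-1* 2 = -2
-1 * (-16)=16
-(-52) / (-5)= -52 / 5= -10.40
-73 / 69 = -1.06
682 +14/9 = 6152/9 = 683.56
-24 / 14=-12 / 7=-1.71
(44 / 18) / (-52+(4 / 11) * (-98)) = -121 / 4338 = -0.03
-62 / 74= -31 / 37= -0.84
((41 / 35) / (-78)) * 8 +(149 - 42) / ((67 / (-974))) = -142268558 / 91455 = -1555.61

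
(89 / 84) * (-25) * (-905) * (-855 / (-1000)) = 4591065 / 224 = 20495.83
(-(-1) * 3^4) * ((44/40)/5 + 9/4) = 20007/100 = 200.07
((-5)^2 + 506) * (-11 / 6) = -1947 / 2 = -973.50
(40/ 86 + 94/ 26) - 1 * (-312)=316.08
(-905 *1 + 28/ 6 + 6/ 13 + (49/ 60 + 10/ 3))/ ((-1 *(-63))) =-99809/ 7020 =-14.22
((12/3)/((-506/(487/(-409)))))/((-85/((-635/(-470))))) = -61849/413390615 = -0.00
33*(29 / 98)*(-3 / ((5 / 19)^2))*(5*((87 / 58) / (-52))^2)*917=-1221952149 / 757120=-1613.95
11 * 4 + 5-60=-11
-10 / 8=-1.25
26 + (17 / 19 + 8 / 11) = 5773 / 209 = 27.62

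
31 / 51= 0.61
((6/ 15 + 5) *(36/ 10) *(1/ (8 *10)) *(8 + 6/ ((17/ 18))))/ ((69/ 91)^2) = 13638807/ 2248250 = 6.07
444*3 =1332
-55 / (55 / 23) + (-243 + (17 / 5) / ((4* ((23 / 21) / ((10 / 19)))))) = -232127 / 874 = -265.59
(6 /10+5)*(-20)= -112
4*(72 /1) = 288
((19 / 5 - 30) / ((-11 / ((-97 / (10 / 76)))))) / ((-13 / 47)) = 22694702 / 3575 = 6348.17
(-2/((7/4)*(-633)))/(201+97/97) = 4/447531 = 0.00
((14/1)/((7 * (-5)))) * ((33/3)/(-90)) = 11/225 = 0.05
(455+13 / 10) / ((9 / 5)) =507 / 2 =253.50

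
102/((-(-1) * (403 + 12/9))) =306/1213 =0.25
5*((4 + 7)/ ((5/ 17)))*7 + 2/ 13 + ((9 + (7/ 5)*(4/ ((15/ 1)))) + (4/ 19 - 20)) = 24059116/ 18525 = 1298.74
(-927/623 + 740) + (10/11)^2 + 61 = 60331916/75383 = 800.34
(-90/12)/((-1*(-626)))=-15/1252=-0.01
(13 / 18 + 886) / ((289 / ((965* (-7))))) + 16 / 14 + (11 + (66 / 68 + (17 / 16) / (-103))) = -621492728047 / 30005136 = -20712.88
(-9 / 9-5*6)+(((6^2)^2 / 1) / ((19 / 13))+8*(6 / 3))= 16563 / 19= 871.74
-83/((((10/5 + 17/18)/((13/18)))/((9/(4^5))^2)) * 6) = -29133/111149056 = -0.00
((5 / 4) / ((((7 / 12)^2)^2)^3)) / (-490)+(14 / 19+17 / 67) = -563535188966147 / 863377971736777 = -0.65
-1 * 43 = -43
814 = 814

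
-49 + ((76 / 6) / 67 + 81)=6470 / 201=32.19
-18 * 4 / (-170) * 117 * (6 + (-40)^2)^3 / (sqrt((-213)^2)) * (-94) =-546677984039616 / 6035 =-90584587247.66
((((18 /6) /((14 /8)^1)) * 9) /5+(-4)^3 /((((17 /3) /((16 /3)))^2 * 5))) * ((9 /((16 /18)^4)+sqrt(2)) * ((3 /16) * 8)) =-3696880743 /20715520- 125214 * sqrt(2) /10115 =-195.97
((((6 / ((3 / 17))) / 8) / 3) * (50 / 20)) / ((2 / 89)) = 7565 / 48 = 157.60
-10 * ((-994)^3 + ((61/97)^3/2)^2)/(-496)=-16361365797639543474915/826308228889568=-19800560.16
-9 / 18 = -1 / 2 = -0.50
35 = 35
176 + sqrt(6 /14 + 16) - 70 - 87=sqrt(805) /7 + 19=23.05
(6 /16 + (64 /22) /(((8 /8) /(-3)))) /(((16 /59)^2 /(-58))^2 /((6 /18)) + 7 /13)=-97372144242555 /6277527800104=-15.51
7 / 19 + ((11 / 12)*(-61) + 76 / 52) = -160313 / 2964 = -54.09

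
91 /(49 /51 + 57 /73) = 338793 /6484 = 52.25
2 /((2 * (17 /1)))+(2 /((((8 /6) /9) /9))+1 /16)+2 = 33625 /272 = 123.62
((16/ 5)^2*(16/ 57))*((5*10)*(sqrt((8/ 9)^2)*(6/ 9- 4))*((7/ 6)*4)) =-9175040/ 4617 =-1987.23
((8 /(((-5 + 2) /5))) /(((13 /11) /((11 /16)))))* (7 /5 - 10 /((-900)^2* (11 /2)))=-6860689 /631800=-10.86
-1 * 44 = -44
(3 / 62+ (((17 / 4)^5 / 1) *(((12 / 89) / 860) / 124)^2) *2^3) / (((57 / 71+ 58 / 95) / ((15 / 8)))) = 141115007073121911 / 2198314600888352768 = 0.06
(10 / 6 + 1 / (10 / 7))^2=5041 / 900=5.60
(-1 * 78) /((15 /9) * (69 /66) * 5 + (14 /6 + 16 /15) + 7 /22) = -12870 /2051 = -6.27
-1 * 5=-5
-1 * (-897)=897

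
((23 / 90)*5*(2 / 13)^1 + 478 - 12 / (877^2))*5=215159985085 / 89988093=2390.98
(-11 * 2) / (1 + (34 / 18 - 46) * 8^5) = 198 / 13008887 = 0.00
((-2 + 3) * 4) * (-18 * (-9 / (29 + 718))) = 72 / 83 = 0.87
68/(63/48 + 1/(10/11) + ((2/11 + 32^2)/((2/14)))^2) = 658240/497537226873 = 0.00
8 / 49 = 0.16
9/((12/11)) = 33/4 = 8.25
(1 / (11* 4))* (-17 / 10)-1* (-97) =96.96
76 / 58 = 38 / 29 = 1.31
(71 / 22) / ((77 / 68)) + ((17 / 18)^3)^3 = 579283258341311 / 168010318941696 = 3.45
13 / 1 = 13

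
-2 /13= -0.15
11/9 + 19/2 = 193/18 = 10.72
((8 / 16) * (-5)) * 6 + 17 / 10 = -13.30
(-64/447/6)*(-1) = 32/1341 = 0.02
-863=-863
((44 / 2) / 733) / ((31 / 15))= 330 / 22723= 0.01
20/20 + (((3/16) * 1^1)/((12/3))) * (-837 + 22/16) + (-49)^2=1209769/512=2362.83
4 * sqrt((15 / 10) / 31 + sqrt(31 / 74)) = 2 * sqrt(254634 + 71114 * sqrt(2294)) / 1147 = 3.34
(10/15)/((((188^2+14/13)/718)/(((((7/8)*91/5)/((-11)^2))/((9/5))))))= 2972879/3002281524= 0.00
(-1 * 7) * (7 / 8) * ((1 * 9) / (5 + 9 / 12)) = -441 / 46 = -9.59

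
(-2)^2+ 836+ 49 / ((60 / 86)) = 27307 / 30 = 910.23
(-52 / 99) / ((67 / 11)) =-52 / 603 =-0.09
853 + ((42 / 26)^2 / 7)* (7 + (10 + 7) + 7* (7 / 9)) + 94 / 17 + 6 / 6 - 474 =1139161 / 2873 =396.51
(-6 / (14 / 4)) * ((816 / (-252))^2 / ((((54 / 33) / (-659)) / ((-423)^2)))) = 444265809504 / 343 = 1295235596.22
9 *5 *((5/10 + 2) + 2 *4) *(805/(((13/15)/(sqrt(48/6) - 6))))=-1391939.29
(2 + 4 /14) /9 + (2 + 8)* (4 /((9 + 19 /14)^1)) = 7520 /1827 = 4.12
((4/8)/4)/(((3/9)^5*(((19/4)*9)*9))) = 3/38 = 0.08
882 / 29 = 30.41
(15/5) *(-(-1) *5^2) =75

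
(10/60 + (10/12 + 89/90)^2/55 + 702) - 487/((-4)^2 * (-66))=2504380793/3564000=702.69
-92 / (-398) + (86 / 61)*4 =71262 / 12139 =5.87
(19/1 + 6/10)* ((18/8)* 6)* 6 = 7938/5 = 1587.60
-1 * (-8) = 8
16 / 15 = 1.07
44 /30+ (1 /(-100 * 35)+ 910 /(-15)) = -207201 /3500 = -59.20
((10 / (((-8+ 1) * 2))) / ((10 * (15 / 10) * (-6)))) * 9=1 / 14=0.07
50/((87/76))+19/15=6517/145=44.94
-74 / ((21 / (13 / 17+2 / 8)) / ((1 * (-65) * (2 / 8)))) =55315 / 952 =58.10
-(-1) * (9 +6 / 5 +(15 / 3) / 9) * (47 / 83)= 22748 / 3735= 6.09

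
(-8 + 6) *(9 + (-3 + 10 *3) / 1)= -72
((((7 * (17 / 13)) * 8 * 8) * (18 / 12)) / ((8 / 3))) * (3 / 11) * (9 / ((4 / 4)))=115668 / 143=808.87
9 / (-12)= -3 / 4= -0.75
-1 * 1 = -1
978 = 978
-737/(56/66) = -24321/28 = -868.61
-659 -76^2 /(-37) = -18607 /37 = -502.89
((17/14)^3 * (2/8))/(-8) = -4913/87808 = -0.06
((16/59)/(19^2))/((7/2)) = 32/149093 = 0.00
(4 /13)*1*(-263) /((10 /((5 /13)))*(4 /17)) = -4471 /338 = -13.23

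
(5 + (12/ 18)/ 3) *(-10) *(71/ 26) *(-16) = 266960/ 117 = 2281.71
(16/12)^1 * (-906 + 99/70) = -42214/35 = -1206.11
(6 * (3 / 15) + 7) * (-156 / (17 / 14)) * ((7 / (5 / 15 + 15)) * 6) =-2885.56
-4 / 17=-0.24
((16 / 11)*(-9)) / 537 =-48 / 1969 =-0.02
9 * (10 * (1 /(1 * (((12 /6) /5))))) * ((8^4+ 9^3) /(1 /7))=7599375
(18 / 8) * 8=18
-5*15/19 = -75/19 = -3.95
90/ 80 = 9/ 8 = 1.12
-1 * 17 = -17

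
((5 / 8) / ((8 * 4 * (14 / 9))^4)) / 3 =10935 / 322256764928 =0.00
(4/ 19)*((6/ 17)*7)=168/ 323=0.52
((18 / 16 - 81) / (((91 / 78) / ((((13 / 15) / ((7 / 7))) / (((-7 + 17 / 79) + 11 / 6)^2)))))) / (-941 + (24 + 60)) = 0.00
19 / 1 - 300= -281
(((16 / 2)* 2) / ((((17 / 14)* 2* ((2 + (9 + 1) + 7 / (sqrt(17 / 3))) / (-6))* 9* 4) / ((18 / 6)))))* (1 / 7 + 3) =-704 / 767 + 1232* sqrt(51) / 39117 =-0.69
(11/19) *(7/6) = 77/114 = 0.68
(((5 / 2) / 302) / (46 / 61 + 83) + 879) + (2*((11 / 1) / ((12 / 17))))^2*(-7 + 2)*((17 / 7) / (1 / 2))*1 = -1471743700561 / 64802556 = -22711.20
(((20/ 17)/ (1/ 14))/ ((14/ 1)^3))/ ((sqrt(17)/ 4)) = 20 * sqrt(17)/ 14161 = 0.01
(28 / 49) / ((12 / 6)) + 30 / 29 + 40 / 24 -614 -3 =-373934 / 609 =-614.01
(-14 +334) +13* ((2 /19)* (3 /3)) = 321.37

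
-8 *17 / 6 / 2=-34 / 3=-11.33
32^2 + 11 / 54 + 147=63245 / 54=1171.20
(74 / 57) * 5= 370 / 57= 6.49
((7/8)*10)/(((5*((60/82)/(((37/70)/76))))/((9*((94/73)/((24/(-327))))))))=-23314773/8876800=-2.63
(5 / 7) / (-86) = -5 / 602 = -0.01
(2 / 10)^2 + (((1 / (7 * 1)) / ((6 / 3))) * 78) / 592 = 0.05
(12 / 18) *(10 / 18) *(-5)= -1.85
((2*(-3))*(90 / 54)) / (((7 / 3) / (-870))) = 26100 / 7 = 3728.57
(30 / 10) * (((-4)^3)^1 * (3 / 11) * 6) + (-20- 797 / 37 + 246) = -44657 / 407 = -109.72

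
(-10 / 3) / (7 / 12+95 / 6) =-40 / 197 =-0.20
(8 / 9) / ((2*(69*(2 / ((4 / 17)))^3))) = 32 / 3050973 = 0.00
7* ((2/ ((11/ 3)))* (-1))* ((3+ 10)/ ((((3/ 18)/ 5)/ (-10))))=163800/ 11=14890.91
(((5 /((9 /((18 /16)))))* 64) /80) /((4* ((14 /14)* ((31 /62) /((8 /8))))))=1 /4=0.25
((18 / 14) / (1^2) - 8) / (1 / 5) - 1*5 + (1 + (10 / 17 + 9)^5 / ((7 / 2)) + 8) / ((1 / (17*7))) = 1611494244869 / 584647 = 2756354.25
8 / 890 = 0.01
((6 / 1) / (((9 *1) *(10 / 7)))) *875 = 1225 / 3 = 408.33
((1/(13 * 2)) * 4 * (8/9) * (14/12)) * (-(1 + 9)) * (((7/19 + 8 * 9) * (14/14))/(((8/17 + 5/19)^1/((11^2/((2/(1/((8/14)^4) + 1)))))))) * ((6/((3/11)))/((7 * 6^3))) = -413324580625/287494272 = -1437.68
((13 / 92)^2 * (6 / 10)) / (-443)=-507 / 18747760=-0.00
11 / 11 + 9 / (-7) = -2 / 7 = -0.29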